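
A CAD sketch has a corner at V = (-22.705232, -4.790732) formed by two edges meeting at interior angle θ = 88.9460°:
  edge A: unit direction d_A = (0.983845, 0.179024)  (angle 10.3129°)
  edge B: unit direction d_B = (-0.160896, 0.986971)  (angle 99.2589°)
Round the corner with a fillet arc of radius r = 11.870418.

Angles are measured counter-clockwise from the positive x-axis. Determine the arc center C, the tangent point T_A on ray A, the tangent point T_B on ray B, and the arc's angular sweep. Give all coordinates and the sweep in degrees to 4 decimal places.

center=(-12.9348,9.0525) T_A=(-10.8097,-2.6262) T_B=(-24.6506,7.1426) sweep=91.0540

bisector direction at 54.7859° = (0.576633,0.817003)
center distance |VC| = r/sin(θ/2) = 11.870418/sin(44.4730°) = 16.943868
C = V + |VC|·bis = (-12.9348,9.0525)
T_A = V + ((C−V)·d_A)·d_A = V + 12.0908·d_A = (-10.8097,-2.6262)
T_B = V + ((C−V)·d_B)·d_B = V + 12.0908·d_B = (-24.6506,7.1426)
sweep = 180° − θ = 91.0540°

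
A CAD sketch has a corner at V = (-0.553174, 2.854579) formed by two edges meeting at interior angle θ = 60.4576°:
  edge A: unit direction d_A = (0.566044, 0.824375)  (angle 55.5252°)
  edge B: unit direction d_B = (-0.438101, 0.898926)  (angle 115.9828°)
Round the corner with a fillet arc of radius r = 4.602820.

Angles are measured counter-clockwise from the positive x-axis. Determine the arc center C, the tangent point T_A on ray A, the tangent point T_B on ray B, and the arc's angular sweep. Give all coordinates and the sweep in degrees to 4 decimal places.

center=(0.1237,11.9720) T_A=(3.9182,9.3666) T_B=(-4.0139,9.9555) sweep=119.5424

bisector direction at 85.7540° = (0.074039,0.997255)
center distance |VC| = r/sin(θ/2) = 4.602820/sin(30.2288°) = 9.142478
C = V + |VC|·bis = (0.1237,11.9720)
T_A = V + ((C−V)·d_A)·d_A = V + 7.8993·d_A = (3.9182,9.3666)
T_B = V + ((C−V)·d_B)·d_B = V + 7.8993·d_B = (-4.0139,9.9555)
sweep = 180° − θ = 119.5424°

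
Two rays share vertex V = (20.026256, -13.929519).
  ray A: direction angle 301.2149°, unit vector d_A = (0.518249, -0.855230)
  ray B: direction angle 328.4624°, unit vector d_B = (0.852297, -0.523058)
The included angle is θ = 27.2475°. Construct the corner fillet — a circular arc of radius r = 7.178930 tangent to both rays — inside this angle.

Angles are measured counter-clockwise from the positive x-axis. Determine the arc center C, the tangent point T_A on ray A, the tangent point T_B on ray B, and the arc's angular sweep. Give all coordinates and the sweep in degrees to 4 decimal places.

center=(41.5167,-35.5413) T_A=(35.3770,-39.2618) T_B=(45.2716,-29.4227) sweep=152.7525

bisector direction at 314.8387° = (0.705113,-0.709095)
center distance |VC| = r/sin(θ/2) = 7.178930/sin(13.6237°) = 30.477957
C = V + |VC|·bis = (41.5167,-35.5413)
T_A = V + ((C−V)·d_A)·d_A = V + 29.6204·d_A = (35.3770,-39.2618)
T_B = V + ((C−V)·d_B)·d_B = V + 29.6204·d_B = (45.2716,-29.4227)
sweep = 180° − θ = 152.7525°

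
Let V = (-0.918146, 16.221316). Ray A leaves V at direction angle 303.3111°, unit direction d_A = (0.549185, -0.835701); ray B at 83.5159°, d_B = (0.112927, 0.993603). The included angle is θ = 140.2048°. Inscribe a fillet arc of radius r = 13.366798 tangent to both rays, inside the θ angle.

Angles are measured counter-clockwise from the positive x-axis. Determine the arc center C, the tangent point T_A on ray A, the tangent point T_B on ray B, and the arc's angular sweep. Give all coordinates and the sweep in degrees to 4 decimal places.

bisector direction at 13.4135° = (0.972721,0.231977)
center distance |VC| = r/sin(θ/2) = 13.366798/sin(70.1024°) = 14.215425
C = V + |VC|·bis = (12.9095,19.5190)
T_A = V + ((C−V)·d_A)·d_A = V + 4.8381·d_A = (1.7389,12.1781)
T_B = V + ((C−V)·d_B)·d_B = V + 4.8381·d_B = (-0.3718,21.0284)
sweep = 180° − θ = 39.7952°

center=(12.9095,19.5190) T_A=(1.7389,12.1781) T_B=(-0.3718,21.0284) sweep=39.7952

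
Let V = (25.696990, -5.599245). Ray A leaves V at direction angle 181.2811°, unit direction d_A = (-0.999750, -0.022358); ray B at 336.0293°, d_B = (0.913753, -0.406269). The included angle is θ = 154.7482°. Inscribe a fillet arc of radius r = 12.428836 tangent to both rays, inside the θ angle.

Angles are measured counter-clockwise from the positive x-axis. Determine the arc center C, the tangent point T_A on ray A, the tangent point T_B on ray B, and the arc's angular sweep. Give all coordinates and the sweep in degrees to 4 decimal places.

bisector direction at 258.6552° = (-0.196713,-0.980461)
center distance |VC| = r/sin(θ/2) = 12.428836/sin(77.3741°) = 12.736838
C = V + |VC|·bis = (23.1915,-18.0872)
T_A = V + ((C−V)·d_A)·d_A = V + 2.7841·d_A = (22.9136,-5.6615)
T_B = V + ((C−V)·d_B)·d_B = V + 2.7841·d_B = (28.2409,-6.7303)
sweep = 180° − θ = 25.2518°

center=(23.1915,-18.0872) T_A=(22.9136,-5.6615) T_B=(28.2409,-6.7303) sweep=25.2518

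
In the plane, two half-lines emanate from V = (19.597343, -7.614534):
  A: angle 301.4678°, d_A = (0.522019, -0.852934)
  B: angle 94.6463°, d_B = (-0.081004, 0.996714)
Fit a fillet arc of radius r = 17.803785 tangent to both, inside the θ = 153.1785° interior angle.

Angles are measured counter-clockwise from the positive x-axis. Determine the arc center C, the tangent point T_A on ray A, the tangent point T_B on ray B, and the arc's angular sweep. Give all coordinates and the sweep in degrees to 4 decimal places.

center=(36.9988,-1.9413) T_A=(21.8133,-11.2352) T_B=(19.2535,-3.3835) sweep=26.8215

bisector direction at 18.0571° = (0.950748,0.309964)
center distance |VC| = r/sin(θ/2) = 17.803785/sin(76.5893°) = 18.302860
C = V + |VC|·bis = (36.9988,-1.9413)
T_A = V + ((C−V)·d_A)·d_A = V + 4.2450·d_A = (21.8133,-11.2352)
T_B = V + ((C−V)·d_B)·d_B = V + 4.2450·d_B = (19.2535,-3.3835)
sweep = 180° − θ = 26.8215°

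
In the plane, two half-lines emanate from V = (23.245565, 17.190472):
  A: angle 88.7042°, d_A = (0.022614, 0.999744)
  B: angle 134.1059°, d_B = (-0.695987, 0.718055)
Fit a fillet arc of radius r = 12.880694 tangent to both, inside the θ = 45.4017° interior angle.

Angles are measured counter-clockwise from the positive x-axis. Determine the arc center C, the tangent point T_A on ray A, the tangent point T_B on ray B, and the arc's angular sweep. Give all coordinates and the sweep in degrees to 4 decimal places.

bisector direction at 111.4051° = (-0.364959,0.931024)
center distance |VC| = r/sin(θ/2) = 12.880694/sin(22.7008°) = 33.376614
C = V + |VC|·bis = (11.0645,48.2649)
T_A = V + ((C−V)·d_A)·d_A = V + 30.7910·d_A = (23.9419,47.9736)
T_B = V + ((C−V)·d_B)·d_B = V + 30.7910·d_B = (1.8154,39.3001)
sweep = 180° − θ = 134.5983°

center=(11.0645,48.2649) T_A=(23.9419,47.9736) T_B=(1.8154,39.3001) sweep=134.5983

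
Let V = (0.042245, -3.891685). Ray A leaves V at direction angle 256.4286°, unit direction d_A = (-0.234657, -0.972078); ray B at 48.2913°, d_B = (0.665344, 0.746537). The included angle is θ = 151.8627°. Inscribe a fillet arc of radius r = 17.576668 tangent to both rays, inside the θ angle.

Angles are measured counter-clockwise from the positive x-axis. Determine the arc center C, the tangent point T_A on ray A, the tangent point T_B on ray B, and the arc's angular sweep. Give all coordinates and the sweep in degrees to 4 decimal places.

center=(16.0945,-12.2979) T_A=(-0.9914,-8.1734) T_B=(2.9729,-0.6034) sweep=28.1373

bisector direction at 332.3600° = (0.885880,-0.463915)
center distance |VC| = r/sin(θ/2) = 17.576668/sin(75.9313°) = 18.120180
C = V + |VC|·bis = (16.0945,-12.2979)
T_A = V + ((C−V)·d_A)·d_A = V + 4.4047·d_A = (-0.9914,-8.1734)
T_B = V + ((C−V)·d_B)·d_B = V + 4.4047·d_B = (2.9729,-0.6034)
sweep = 180° − θ = 28.1373°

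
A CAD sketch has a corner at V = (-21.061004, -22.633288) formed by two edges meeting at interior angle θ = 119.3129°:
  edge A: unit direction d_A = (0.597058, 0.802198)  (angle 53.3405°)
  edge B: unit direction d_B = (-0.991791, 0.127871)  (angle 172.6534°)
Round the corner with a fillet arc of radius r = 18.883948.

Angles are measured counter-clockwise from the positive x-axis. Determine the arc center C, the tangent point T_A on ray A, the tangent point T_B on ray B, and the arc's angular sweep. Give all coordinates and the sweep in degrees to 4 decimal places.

center=(-29.6097,-2.4909) T_A=(-14.4610,-13.7657) T_B=(-32.0244,-21.2198) sweep=60.6871

bisector direction at 112.9969° = (-0.390682,0.920526)
center distance |VC| = r/sin(θ/2) = 18.883948/sin(59.6564°) = 21.881448
C = V + |VC|·bis = (-29.6097,-2.4909)
T_A = V + ((C−V)·d_A)·d_A = V + 11.0542·d_A = (-14.4610,-13.7657)
T_B = V + ((C−V)·d_B)·d_B = V + 11.0542·d_B = (-32.0244,-21.2198)
sweep = 180° − θ = 60.6871°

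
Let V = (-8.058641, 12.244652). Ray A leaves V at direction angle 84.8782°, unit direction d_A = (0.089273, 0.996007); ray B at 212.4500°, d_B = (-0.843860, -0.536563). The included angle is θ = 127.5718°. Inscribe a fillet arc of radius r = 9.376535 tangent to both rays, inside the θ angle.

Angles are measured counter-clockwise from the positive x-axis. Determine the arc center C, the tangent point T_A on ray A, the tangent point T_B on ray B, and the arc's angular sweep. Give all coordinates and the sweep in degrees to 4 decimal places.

center=(-16.9856,17.6800) T_A=(-7.6465,16.8429) T_B=(-11.9545,9.7675) sweep=52.4282

bisector direction at 148.6641° = (-0.854133,0.520054)
center distance |VC| = r/sin(θ/2) = 9.376535/sin(63.7859°) = 10.451472
C = V + |VC|·bis = (-16.9856,17.6800)
T_A = V + ((C−V)·d_A)·d_A = V + 4.6167·d_A = (-7.6465,16.8429)
T_B = V + ((C−V)·d_B)·d_B = V + 4.6167·d_B = (-11.9545,9.7675)
sweep = 180° − θ = 52.4282°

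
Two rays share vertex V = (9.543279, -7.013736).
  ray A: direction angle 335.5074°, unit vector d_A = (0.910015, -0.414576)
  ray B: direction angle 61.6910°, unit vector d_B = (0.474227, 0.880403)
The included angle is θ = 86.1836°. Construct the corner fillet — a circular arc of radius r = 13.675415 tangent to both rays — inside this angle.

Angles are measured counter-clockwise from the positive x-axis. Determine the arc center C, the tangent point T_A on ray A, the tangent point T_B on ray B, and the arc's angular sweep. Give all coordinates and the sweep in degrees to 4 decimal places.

bisector direction at 18.5992° = (0.947773,0.318946)
center distance |VC| = r/sin(θ/2) = 13.675415/sin(43.0918°) = 20.017609
C = V + |VC|·bis = (28.5154,-0.6292)
T_A = V + ((C−V)·d_A)·d_A = V + 14.6181·d_A = (22.8459,-13.0740)
T_B = V + ((C−V)·d_B)·d_B = V + 14.6181·d_B = (16.4756,5.8560)
sweep = 180° − θ = 93.8164°

center=(28.5154,-0.6292) T_A=(22.8459,-13.0740) T_B=(16.4756,5.8560) sweep=93.8164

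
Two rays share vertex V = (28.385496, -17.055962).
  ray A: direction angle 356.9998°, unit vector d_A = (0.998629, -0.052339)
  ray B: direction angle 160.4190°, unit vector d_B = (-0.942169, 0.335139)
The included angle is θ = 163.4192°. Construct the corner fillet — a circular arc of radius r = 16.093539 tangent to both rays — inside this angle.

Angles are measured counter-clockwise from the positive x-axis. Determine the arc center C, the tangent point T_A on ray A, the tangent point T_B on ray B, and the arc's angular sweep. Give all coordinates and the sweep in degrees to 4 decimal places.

center=(31.5696,-1.1072) T_A=(30.7273,-17.1787) T_B=(26.1761,-16.2700) sweep=16.5808

bisector direction at 78.7094° = (0.195785,0.980647)
center distance |VC| = r/sin(θ/2) = 16.093539/sin(81.7096°) = 16.263493
C = V + |VC|·bis = (31.5696,-1.1072)
T_A = V + ((C−V)·d_A)·d_A = V + 2.3450·d_A = (30.7273,-17.1787)
T_B = V + ((C−V)·d_B)·d_B = V + 2.3450·d_B = (26.1761,-16.2700)
sweep = 180° − θ = 16.5808°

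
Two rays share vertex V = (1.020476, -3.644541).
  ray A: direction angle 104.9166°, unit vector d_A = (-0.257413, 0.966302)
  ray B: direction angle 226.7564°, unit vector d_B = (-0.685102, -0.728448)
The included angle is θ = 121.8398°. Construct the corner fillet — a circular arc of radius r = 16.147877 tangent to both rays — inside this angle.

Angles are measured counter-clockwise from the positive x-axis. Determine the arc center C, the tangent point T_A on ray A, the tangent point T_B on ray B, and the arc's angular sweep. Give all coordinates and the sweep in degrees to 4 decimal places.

center=(-16.8949,0.8766) T_A=(-1.2912,5.0333) T_B=(-5.1320,-10.1863) sweep=58.1602

bisector direction at 165.8365° = (-0.969601,0.244690)
center distance |VC| = r/sin(θ/2) = 16.147877/sin(60.9199°) = 18.477077
C = V + |VC|·bis = (-16.8949,0.8766)
T_A = V + ((C−V)·d_A)·d_A = V + 8.9804·d_A = (-1.2912,5.0333)
T_B = V + ((C−V)·d_B)·d_B = V + 8.9804·d_B = (-5.1320,-10.1863)
sweep = 180° − θ = 58.1602°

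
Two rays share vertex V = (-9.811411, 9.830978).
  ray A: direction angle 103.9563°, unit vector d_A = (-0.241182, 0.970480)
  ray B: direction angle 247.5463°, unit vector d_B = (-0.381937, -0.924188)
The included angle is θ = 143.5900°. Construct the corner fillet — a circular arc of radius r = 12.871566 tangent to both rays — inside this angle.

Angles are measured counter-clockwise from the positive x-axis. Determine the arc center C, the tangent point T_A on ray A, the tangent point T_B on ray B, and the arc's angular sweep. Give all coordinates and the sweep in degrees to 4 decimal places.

center=(-23.3240,10.8348) T_A=(-10.8324,13.9392) T_B=(-11.4282,5.9187) sweep=36.4100

bisector direction at 175.7513° = (-0.997252,0.074086)
center distance |VC| = r/sin(θ/2) = 12.871566/sin(71.7950°) = 13.549804
C = V + |VC|·bis = (-23.3240,10.8348)
T_A = V + ((C−V)·d_A)·d_A = V + 4.2332·d_A = (-10.8324,13.9392)
T_B = V + ((C−V)·d_B)·d_B = V + 4.2332·d_B = (-11.4282,5.9187)
sweep = 180° − θ = 36.4100°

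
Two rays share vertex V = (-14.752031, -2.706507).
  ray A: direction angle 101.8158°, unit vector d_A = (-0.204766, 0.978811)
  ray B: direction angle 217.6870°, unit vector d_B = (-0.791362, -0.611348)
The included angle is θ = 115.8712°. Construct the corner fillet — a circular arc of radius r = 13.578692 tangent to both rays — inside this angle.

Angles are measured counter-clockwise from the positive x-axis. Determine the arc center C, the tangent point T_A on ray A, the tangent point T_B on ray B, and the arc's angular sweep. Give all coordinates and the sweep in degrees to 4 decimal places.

center=(-29.7848,2.8389) T_A=(-16.4938,5.6194) T_B=(-21.4835,-7.9067) sweep=64.1288

bisector direction at 159.7514° = (-0.938200,0.346094)
center distance |VC| = r/sin(θ/2) = 13.578692/sin(57.9356°) = 16.022964
C = V + |VC|·bis = (-29.7848,2.8389)
T_A = V + ((C−V)·d_A)·d_A = V + 8.5061·d_A = (-16.4938,5.6194)
T_B = V + ((C−V)·d_B)·d_B = V + 8.5061·d_B = (-21.4835,-7.9067)
sweep = 180° − θ = 64.1288°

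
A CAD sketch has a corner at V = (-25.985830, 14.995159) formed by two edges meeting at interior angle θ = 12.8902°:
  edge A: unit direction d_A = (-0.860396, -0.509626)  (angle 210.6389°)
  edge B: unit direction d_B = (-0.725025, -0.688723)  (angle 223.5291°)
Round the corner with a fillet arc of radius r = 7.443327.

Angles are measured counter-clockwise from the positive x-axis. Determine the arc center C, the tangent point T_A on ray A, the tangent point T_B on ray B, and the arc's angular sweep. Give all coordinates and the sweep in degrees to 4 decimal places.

bisector direction at 217.0840° = (-0.797752,-0.602985)
center distance |VC| = r/sin(θ/2) = 7.443327/sin(6.4451°) = 66.309592
C = V + |VC|·bis = (-78.8845,-24.9885)
T_A = V + ((C−V)·d_A)·d_A = V + 65.8905·d_A = (-82.6778,-18.5843)
T_B = V + ((C−V)·d_B)·d_B = V + 65.8905·d_B = (-73.7581,-30.3851)
sweep = 180° − θ = 167.1098°

center=(-78.8845,-24.9885) T_A=(-82.6778,-18.5843) T_B=(-73.7581,-30.3851) sweep=167.1098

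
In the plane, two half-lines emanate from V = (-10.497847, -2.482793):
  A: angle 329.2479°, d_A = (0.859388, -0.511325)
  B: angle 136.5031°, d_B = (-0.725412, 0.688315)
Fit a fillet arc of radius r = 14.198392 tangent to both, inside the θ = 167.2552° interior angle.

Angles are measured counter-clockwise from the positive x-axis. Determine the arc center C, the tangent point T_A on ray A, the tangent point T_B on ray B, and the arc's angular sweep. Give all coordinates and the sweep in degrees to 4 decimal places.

center=(-1.8751,8.9083) T_A=(-9.1351,-3.2936) T_B=(-11.6481,-1.3913) sweep=12.7448

bisector direction at 52.8755° = (0.603549,0.797326)
center distance |VC| = r/sin(θ/2) = 14.198392/sin(83.6276°) = 14.286662
C = V + |VC|·bis = (-1.8751,8.9083)
T_A = V + ((C−V)·d_A)·d_A = V + 1.5857·d_A = (-9.1351,-3.2936)
T_B = V + ((C−V)·d_B)·d_B = V + 1.5857·d_B = (-11.6481,-1.3913)
sweep = 180° − θ = 12.7448°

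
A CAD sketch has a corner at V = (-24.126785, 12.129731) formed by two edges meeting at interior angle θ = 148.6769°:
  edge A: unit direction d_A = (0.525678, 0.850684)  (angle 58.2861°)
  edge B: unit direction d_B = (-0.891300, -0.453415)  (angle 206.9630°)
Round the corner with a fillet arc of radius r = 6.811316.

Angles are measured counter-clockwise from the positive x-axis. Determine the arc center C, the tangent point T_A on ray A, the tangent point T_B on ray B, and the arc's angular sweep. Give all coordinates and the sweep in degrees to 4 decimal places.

bisector direction at 132.6245° = (-0.677191,0.735807)
center distance |VC| = r/sin(θ/2) = 6.811316/sin(74.3384°) = 7.073950
C = V + |VC|·bis = (-28.9172,17.3348)
T_A = V + ((C−V)·d_A)·d_A = V + 1.9096·d_A = (-23.1229,13.7542)
T_B = V + ((C−V)·d_B)·d_B = V + 1.9096·d_B = (-25.8288,11.2639)
sweep = 180° − θ = 31.3231°

center=(-28.9172,17.3348) T_A=(-23.1229,13.7542) T_B=(-25.8288,11.2639) sweep=31.3231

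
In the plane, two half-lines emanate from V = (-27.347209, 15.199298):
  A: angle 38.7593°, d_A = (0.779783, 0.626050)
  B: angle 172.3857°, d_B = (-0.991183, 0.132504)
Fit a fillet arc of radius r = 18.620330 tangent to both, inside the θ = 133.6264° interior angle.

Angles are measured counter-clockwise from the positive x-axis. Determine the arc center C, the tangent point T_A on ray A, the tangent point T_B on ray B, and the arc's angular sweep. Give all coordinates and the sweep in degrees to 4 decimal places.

center=(-32.7852,34.7122) T_A=(-21.1280,20.1924) T_B=(-35.2525,16.2561) sweep=46.3736

bisector direction at 105.5725° = (-0.268458,0.963292)
center distance |VC| = r/sin(θ/2) = 18.620330/sin(66.8132°) = 20.256529
C = V + |VC|·bis = (-32.7852,34.7122)
T_A = V + ((C−V)·d_A)·d_A = V + 7.9756·d_A = (-21.1280,20.1924)
T_B = V + ((C−V)·d_B)·d_B = V + 7.9756·d_B = (-35.2525,16.2561)
sweep = 180° − θ = 46.3736°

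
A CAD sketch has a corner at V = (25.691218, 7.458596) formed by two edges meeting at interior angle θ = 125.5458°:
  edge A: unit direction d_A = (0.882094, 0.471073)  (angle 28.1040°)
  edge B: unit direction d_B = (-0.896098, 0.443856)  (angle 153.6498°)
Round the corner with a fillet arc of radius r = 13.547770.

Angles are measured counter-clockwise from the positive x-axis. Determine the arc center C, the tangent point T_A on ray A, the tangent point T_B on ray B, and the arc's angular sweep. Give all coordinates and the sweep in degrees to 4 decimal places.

bisector direction at 90.8769° = (-0.015304,0.999883)
center distance |VC| = r/sin(θ/2) = 13.547770/sin(62.7729°) = 15.235907
C = V + |VC|·bis = (25.4580,22.6927)
T_A = V + ((C−V)·d_A)·d_A = V + 6.9707·d_A = (31.8400,10.7423)
T_B = V + ((C−V)·d_B)·d_B = V + 6.9707·d_B = (19.4448,10.5526)
sweep = 180° − θ = 54.4542°

center=(25.4580,22.6927) T_A=(31.8400,10.7423) T_B=(19.4448,10.5526) sweep=54.4542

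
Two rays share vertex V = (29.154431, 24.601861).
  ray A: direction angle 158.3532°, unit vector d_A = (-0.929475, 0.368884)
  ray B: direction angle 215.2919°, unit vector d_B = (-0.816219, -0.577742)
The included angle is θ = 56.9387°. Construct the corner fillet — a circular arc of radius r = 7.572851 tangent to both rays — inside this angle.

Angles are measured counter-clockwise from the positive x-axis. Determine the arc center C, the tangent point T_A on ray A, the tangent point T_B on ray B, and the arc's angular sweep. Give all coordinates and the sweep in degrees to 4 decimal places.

bisector direction at 186.8225° = (-0.992919,-0.118795)
center distance |VC| = r/sin(θ/2) = 7.572851/sin(28.4693°) = 15.886370
C = V + |VC|·bis = (13.3806,22.7146)
T_A = V + ((C−V)·d_A)·d_A = V + 13.9653·d_A = (16.1741,29.7534)
T_B = V + ((C−V)·d_B)·d_B = V + 13.9653·d_B = (17.7557,16.5335)
sweep = 180° − θ = 123.0613°

center=(13.3806,22.7146) T_A=(16.1741,29.7534) T_B=(17.7557,16.5335) sweep=123.0613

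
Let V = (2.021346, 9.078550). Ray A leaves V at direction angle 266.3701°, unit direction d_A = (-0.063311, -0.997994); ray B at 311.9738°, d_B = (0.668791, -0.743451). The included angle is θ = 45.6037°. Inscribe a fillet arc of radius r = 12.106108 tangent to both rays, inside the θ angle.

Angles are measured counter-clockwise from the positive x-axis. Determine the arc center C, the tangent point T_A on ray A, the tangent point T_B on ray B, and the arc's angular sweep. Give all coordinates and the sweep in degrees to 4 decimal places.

bisector direction at 289.1719° = (0.328404,-0.944537)
center distance |VC| = r/sin(θ/2) = 12.106108/sin(22.8019°) = 31.237913
C = V + |VC|·bis = (12.2800,-20.4268)
T_A = V + ((C−V)·d_A)·d_A = V + 28.7967·d_A = (0.1982,-19.6604)
T_B = V + ((C−V)·d_B)·d_B = V + 28.7967·d_B = (21.2803,-12.3304)
sweep = 180° − θ = 134.3963°

center=(12.2800,-20.4268) T_A=(0.1982,-19.6604) T_B=(21.2803,-12.3304) sweep=134.3963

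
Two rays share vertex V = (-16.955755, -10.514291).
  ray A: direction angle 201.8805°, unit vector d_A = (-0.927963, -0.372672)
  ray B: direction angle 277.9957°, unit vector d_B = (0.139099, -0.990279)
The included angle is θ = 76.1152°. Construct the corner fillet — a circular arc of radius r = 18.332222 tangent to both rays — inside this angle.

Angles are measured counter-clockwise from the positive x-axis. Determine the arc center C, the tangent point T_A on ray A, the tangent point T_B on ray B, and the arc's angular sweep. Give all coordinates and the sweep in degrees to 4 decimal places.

center=(-31.8527,-36.2523) T_A=(-38.6846,-19.2406) T_B=(-13.6987,-33.7023) sweep=103.8848

bisector direction at 239.9381° = (-0.500935,-0.865485)
center distance |VC| = r/sin(θ/2) = 18.332222/sin(38.0576°) = 29.738214
C = V + |VC|·bis = (-31.8527,-36.2523)
T_A = V + ((C−V)·d_A)·d_A = V + 23.4156·d_A = (-38.6846,-19.2406)
T_B = V + ((C−V)·d_B)·d_B = V + 23.4156·d_B = (-13.6987,-33.7023)
sweep = 180° − θ = 103.8848°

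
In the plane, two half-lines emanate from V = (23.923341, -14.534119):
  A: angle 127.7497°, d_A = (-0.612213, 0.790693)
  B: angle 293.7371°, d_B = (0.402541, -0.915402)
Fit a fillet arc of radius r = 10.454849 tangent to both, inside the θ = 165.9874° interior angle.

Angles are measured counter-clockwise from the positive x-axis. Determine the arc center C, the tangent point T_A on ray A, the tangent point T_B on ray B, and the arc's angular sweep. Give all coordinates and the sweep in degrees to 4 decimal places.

center=(14.8702,-19.9188) T_A=(23.1367,-13.5182) T_B=(24.4405,-15.7103) sweep=14.0126

bisector direction at 210.7434° = (-0.859465,-0.511194)
center distance |VC| = r/sin(θ/2) = 10.454849/sin(82.9937°) = 10.533505
C = V + |VC|·bis = (14.8702,-19.9188)
T_A = V + ((C−V)·d_A)·d_A = V + 1.2849·d_A = (23.1367,-13.5182)
T_B = V + ((C−V)·d_B)·d_B = V + 1.2849·d_B = (24.4405,-15.7103)
sweep = 180° − θ = 14.0126°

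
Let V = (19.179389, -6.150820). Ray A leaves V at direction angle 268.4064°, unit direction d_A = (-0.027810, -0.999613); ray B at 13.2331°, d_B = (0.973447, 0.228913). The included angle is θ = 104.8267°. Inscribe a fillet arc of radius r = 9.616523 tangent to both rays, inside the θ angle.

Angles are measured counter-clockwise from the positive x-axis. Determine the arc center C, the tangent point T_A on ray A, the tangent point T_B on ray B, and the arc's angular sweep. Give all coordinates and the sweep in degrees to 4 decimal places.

center=(28.5863,-13.8175) T_A=(18.9735,-13.5501) T_B=(26.3850,-4.4564) sweep=75.1733

bisector direction at 320.8197° = (0.775162,-0.631762)
center distance |VC| = r/sin(θ/2) = 9.616523/sin(52.4134°) = 12.135458
C = V + |VC|·bis = (28.5863,-13.8175)
T_A = V + ((C−V)·d_A)·d_A = V + 7.4022·d_A = (18.9735,-13.5501)
T_B = V + ((C−V)·d_B)·d_B = V + 7.4022·d_B = (26.3850,-4.4564)
sweep = 180° − θ = 75.1733°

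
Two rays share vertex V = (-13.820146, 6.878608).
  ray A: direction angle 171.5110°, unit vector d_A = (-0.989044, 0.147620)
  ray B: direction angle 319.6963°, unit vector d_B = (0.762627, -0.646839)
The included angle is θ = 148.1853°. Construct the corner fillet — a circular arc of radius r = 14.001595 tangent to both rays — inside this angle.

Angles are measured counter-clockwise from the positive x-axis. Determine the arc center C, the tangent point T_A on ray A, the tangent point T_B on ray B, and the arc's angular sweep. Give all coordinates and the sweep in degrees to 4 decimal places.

center=(-19.8337,-6.3805) T_A=(-17.7668,7.4677) T_B=(-10.7770,4.2975) sweep=31.8147

bisector direction at 245.6037° = (-0.413046,-0.910710)
center distance |VC| = r/sin(θ/2) = 14.001595/sin(74.0927°) = 14.559120
C = V + |VC|·bis = (-19.8337,-6.3805)
T_A = V + ((C−V)·d_A)·d_A = V + 3.9904·d_A = (-17.7668,7.4677)
T_B = V + ((C−V)·d_B)·d_B = V + 3.9904·d_B = (-10.7770,4.2975)
sweep = 180° − θ = 31.8147°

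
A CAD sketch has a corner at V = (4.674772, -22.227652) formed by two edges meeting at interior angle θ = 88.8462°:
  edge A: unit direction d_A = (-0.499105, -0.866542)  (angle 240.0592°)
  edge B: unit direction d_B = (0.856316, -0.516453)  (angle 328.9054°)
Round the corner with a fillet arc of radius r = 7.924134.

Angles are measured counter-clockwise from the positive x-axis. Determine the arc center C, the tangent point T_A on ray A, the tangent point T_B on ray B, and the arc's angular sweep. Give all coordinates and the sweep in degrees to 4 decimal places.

center=(7.5059,-33.1889) T_A=(0.6393,-29.2339) T_B=(11.5984,-26.4033) sweep=91.1538

bisector direction at 284.4823° = (0.250081,-0.968225)
center distance |VC| = r/sin(θ/2) = 7.924134/sin(44.4231°) = 11.320978
C = V + |VC|·bis = (7.5059,-33.1889)
T_A = V + ((C−V)·d_A)·d_A = V + 8.0853·d_A = (0.6393,-29.2339)
T_B = V + ((C−V)·d_B)·d_B = V + 8.0853·d_B = (11.5984,-26.4033)
sweep = 180° − θ = 91.1538°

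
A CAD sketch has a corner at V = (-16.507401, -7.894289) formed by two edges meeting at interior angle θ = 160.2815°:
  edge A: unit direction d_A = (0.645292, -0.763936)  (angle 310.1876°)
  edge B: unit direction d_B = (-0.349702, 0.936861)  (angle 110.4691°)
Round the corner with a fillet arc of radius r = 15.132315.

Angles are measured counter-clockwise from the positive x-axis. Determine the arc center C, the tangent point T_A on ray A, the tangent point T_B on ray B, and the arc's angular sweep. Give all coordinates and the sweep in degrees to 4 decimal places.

bisector direction at 30.3284° = (0.863146,0.504955)
center distance |VC| = r/sin(θ/2) = 15.132315/sin(80.1407°) = 15.359149
C = V + |VC|·bis = (-3.2502,-0.1386)
T_A = V + ((C−V)·d_A)·d_A = V + 2.6299·d_A = (-14.8103,-9.9034)
T_B = V + ((C−V)·d_B)·d_B = V + 2.6299·d_B = (-17.4271,-5.4304)
sweep = 180° − θ = 19.7185°

center=(-3.2502,-0.1386) T_A=(-14.8103,-9.9034) T_B=(-17.4271,-5.4304) sweep=19.7185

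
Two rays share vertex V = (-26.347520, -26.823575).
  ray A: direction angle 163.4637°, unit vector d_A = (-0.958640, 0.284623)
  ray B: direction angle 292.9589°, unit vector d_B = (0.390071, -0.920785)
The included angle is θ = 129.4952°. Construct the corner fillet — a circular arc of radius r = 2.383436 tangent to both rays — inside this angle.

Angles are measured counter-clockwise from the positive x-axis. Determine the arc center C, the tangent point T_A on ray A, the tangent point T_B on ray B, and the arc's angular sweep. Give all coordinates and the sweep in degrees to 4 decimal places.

bisector direction at 228.2113° = (-0.666385,-0.745607)
center distance |VC| = r/sin(θ/2) = 2.383436/sin(64.7476°) = 2.635270
C = V + |VC|·bis = (-28.1036,-28.7885)
T_A = V + ((C−V)·d_A)·d_A = V + 1.1242·d_A = (-27.4252,-26.5036)
T_B = V + ((C−V)·d_B)·d_B = V + 1.1242·d_B = (-25.9090,-27.8587)
sweep = 180° − θ = 50.5048°

center=(-28.1036,-28.7885) T_A=(-27.4252,-26.5036) T_B=(-25.9090,-27.8587) sweep=50.5048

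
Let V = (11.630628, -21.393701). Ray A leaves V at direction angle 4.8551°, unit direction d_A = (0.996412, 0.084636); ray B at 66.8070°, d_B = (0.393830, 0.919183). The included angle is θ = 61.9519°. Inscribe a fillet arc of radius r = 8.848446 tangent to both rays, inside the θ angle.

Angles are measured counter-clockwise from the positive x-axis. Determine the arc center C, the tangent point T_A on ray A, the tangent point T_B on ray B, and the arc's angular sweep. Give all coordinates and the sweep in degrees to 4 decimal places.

bisector direction at 35.8311° = (0.810747,0.585397)
center distance |VC| = r/sin(θ/2) = 8.848446/sin(30.9760°) = 17.192190
C = V + |VC|·bis = (25.5691,-11.3294)
T_A = V + ((C−V)·d_A)·d_A = V + 14.7403·d_A = (26.3180,-20.1461)
T_B = V + ((C−V)·d_B)·d_B = V + 14.7403·d_B = (17.4358,-7.8447)
sweep = 180° − θ = 118.0481°

center=(25.5691,-11.3294) T_A=(26.3180,-20.1461) T_B=(17.4358,-7.8447) sweep=118.0481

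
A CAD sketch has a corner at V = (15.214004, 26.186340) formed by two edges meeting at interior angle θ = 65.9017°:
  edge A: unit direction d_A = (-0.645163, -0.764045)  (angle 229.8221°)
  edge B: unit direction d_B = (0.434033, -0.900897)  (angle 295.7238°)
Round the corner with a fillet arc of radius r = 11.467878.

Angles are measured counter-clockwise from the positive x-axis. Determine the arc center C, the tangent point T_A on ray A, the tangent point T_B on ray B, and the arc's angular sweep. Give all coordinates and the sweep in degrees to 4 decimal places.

center=(12.5616,5.2701) T_A=(3.7997,12.6687) T_B=(22.8930,10.2475) sweep=114.0983

bisector direction at 262.7729° = (-0.125802,-0.992055)
center distance |VC| = r/sin(θ/2) = 11.467878/sin(32.9509°) = 21.083782
C = V + |VC|·bis = (12.5616,5.2701)
T_A = V + ((C−V)·d_A)·d_A = V + 17.6922·d_A = (3.7997,12.6687)
T_B = V + ((C−V)·d_B)·d_B = V + 17.6922·d_B = (22.8930,10.2475)
sweep = 180° − θ = 114.0983°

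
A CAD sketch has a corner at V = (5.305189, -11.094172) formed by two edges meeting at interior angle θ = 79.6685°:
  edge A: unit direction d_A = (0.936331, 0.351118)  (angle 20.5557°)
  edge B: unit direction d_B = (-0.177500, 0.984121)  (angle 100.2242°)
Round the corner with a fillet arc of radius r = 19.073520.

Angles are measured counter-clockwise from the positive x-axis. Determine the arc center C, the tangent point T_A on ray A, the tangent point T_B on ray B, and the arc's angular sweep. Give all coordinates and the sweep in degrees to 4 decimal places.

center=(20.0173,14.7933) T_A=(26.7144,-3.0659) T_B=(1.2467,11.4077) sweep=100.3315

bisector direction at 60.3899° = (0.494094,0.869408)
center distance |VC| = r/sin(θ/2) = 19.073520/sin(39.8342°) = 29.775910
C = V + |VC|·bis = (20.0173,14.7933)
T_A = V + ((C−V)·d_A)·d_A = V + 22.8649·d_A = (26.7144,-3.0659)
T_B = V + ((C−V)·d_B)·d_B = V + 22.8649·d_B = (1.2467,11.4077)
sweep = 180° − θ = 100.3315°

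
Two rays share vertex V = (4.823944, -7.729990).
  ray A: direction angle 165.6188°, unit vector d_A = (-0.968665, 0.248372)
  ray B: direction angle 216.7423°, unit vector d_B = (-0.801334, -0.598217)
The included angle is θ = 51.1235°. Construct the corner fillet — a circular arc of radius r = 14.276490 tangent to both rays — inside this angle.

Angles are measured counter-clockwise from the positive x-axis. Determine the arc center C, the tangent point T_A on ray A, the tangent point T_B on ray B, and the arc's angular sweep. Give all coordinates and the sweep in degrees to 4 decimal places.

center=(-27.6351,-14.1456) T_A=(-24.0892,-0.3165) T_B=(-19.0946,-25.5858) sweep=128.8765

bisector direction at 191.1806° = (-0.981021,-0.193901)
center distance |VC| = r/sin(θ/2) = 14.276490/sin(25.5617°) = 33.086982
C = V + |VC|·bis = (-27.6351,-14.1456)
T_A = V + ((C−V)·d_A)·d_A = V + 29.8485·d_A = (-24.0892,-0.3165)
T_B = V + ((C−V)·d_B)·d_B = V + 29.8485·d_B = (-19.0946,-25.5858)
sweep = 180° − θ = 128.8765°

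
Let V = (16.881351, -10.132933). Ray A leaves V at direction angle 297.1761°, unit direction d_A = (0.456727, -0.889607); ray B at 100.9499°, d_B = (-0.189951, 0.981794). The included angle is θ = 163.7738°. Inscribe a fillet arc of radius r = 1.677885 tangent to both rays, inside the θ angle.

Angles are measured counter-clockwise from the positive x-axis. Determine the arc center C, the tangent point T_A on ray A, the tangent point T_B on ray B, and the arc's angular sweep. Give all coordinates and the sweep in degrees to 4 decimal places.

center=(18.4833,-9.5794) T_A=(16.9906,-10.3457) T_B=(16.8359,-9.8981) sweep=16.2262

bisector direction at 19.0630° = (0.945160,0.326608)
center distance |VC| = r/sin(θ/2) = 1.677885/sin(81.8869°) = 1.694848
C = V + |VC|·bis = (18.4833,-9.5794)
T_A = V + ((C−V)·d_A)·d_A = V + 0.2392·d_A = (16.9906,-10.3457)
T_B = V + ((C−V)·d_B)·d_B = V + 0.2392·d_B = (16.8359,-9.8981)
sweep = 180° − θ = 16.2262°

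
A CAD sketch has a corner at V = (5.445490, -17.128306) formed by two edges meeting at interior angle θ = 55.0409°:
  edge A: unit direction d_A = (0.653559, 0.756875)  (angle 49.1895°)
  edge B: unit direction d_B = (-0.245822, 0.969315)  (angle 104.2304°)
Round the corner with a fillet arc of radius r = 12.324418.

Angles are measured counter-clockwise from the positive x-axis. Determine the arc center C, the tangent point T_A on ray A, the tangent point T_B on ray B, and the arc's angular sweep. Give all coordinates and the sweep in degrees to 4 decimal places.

center=(11.5770,8.8298) T_A=(20.9050,0.7751) T_B=(-0.3693,5.8002) sweep=124.9591

bisector direction at 76.7100° = (0.229881,0.973219)
center distance |VC| = r/sin(θ/2) = 12.324418/sin(27.5205°) = 26.672467
C = V + |VC|·bis = (11.5770,8.8298)
T_A = V + ((C−V)·d_A)·d_A = V + 23.6544·d_A = (20.9050,0.7751)
T_B = V + ((C−V)·d_B)·d_B = V + 23.6544·d_B = (-0.3693,5.8002)
sweep = 180° − θ = 124.9591°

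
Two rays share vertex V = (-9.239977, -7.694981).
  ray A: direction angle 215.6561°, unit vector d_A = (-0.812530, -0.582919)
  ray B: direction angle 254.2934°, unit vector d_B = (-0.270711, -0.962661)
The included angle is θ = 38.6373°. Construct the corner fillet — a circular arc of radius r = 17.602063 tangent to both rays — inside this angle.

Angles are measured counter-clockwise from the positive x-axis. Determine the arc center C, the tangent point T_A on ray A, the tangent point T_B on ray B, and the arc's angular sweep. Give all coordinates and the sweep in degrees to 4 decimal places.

bisector direction at 234.9748° = (-0.573937,-0.818899)
center distance |VC| = r/sin(θ/2) = 17.602063/sin(19.3187°) = 53.207117
C = V + |VC|·bis = (-39.7775,-51.2662)
T_A = V + ((C−V)·d_A)·d_A = V + 50.2112·d_A = (-50.0381,-36.9640)
T_B = V + ((C−V)·d_B)·d_B = V + 50.2112·d_B = (-22.8327,-56.0313)
sweep = 180° − θ = 141.3627°

center=(-39.7775,-51.2662) T_A=(-50.0381,-36.9640) T_B=(-22.8327,-56.0313) sweep=141.3627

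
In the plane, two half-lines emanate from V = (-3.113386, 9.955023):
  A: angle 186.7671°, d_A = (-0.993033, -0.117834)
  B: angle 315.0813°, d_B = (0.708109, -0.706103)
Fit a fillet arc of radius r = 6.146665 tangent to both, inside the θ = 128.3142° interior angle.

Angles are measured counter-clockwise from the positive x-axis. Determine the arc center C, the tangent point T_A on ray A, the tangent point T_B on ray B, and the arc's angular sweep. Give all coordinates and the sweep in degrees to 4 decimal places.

bisector direction at 250.9242° = (-0.326819,-0.945087)
center distance |VC| = r/sin(θ/2) = 6.146665/sin(64.1571°) = 6.829684
C = V + |VC|·bis = (-5.3455,3.5004)
T_A = V + ((C−V)·d_A)·d_A = V + 2.9771·d_A = (-6.0697,9.6042)
T_B = V + ((C−V)·d_B)·d_B = V + 2.9771·d_B = (-1.0053,7.8529)
sweep = 180° − θ = 51.6858°

center=(-5.3455,3.5004) T_A=(-6.0697,9.6042) T_B=(-1.0053,7.8529) sweep=51.6858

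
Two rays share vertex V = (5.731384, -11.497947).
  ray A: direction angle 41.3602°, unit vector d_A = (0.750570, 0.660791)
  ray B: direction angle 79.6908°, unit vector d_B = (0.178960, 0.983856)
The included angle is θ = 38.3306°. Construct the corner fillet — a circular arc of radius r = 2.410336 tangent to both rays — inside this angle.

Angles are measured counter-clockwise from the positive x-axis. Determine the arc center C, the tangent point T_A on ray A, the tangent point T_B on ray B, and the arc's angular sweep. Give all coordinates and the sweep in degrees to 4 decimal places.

center=(9.3439,-5.1062) T_A=(10.9366,-6.9153) T_B=(6.9725,-4.6748) sweep=141.6694

bisector direction at 60.5255° = (0.492036,0.870575)
center distance |VC| = r/sin(θ/2) = 2.410336/sin(19.1653°) = 7.341990
C = V + |VC|·bis = (9.3439,-5.1062)
T_A = V + ((C−V)·d_A)·d_A = V + 6.9351·d_A = (10.9366,-6.9153)
T_B = V + ((C−V)·d_B)·d_B = V + 6.9351·d_B = (6.9725,-4.6748)
sweep = 180° − θ = 141.6694°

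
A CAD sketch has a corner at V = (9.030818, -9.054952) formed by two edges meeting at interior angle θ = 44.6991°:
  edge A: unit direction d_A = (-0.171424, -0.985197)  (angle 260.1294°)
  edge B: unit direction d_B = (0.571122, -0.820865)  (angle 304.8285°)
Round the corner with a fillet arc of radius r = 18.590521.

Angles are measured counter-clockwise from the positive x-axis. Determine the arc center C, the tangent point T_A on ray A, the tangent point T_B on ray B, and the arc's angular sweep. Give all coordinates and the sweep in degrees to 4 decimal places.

center=(19.5949,-56.7894) T_A=(1.2796,-53.6026) T_B=(34.8552,-46.1720) sweep=135.3009

bisector direction at 282.4789° = (0.216081,-0.976375)
center distance |VC| = r/sin(θ/2) = 18.590521/sin(22.3496°) = 48.889468
C = V + |VC|·bis = (19.5949,-56.7894)
T_A = V + ((C−V)·d_A)·d_A = V + 45.2170·d_A = (1.2796,-53.6026)
T_B = V + ((C−V)·d_B)·d_B = V + 45.2170·d_B = (34.8552,-46.1720)
sweep = 180° − θ = 135.3009°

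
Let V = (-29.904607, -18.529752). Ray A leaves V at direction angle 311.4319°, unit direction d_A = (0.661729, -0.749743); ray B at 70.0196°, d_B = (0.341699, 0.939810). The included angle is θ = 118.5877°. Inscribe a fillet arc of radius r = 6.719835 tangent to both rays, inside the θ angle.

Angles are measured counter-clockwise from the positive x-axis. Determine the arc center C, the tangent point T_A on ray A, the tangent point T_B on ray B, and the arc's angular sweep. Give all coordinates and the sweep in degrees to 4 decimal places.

center=(-22.2255,-17.0752) T_A=(-27.2637,-21.5219) T_B=(-28.5409,-14.7790) sweep=61.4123

bisector direction at 10.7258° = (0.982529,0.186108)
center distance |VC| = r/sin(θ/2) = 6.719835/sin(59.2938°) = 7.815602
C = V + |VC|·bis = (-22.2255,-17.0752)
T_A = V + ((C−V)·d_A)·d_A = V + 3.9909·d_A = (-27.2637,-21.5219)
T_B = V + ((C−V)·d_B)·d_B = V + 3.9909·d_B = (-28.5409,-14.7790)
sweep = 180° − θ = 61.4123°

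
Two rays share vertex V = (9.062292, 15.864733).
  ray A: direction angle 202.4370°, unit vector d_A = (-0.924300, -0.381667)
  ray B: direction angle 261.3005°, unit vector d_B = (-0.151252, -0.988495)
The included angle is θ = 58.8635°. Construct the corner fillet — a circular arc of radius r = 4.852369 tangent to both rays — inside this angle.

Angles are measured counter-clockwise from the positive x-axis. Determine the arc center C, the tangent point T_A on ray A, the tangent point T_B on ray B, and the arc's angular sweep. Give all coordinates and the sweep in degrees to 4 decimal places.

center=(2.9649,8.0972) T_A=(1.1129,12.5822) T_B=(7.7615,7.3633) sweep=121.1365

bisector direction at 231.8688° = (-0.617465,-0.786598)
center distance |VC| = r/sin(θ/2) = 4.852369/sin(29.4318°) = 9.874853
C = V + |VC|·bis = (2.9649,8.0972)
T_A = V + ((C−V)·d_A)·d_A = V + 8.6004·d_A = (1.1129,12.5822)
T_B = V + ((C−V)·d_B)·d_B = V + 8.6004·d_B = (7.7615,7.3633)
sweep = 180° − θ = 121.1365°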